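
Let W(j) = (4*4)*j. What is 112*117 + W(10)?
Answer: 13264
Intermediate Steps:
W(j) = 16*j
112*117 + W(10) = 112*117 + 16*10 = 13104 + 160 = 13264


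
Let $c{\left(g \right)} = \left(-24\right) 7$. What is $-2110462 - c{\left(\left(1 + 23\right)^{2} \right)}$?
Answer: $-2110294$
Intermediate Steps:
$c{\left(g \right)} = -168$
$-2110462 - c{\left(\left(1 + 23\right)^{2} \right)} = -2110462 - -168 = -2110462 + 168 = -2110294$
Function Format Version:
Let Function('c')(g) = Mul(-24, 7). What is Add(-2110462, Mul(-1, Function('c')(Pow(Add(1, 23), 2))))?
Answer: -2110294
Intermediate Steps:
Function('c')(g) = -168
Add(-2110462, Mul(-1, Function('c')(Pow(Add(1, 23), 2)))) = Add(-2110462, Mul(-1, -168)) = Add(-2110462, 168) = -2110294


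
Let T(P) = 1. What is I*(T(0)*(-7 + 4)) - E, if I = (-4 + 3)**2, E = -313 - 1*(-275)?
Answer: 35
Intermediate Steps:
E = -38 (E = -313 + 275 = -38)
I = 1 (I = (-1)**2 = 1)
I*(T(0)*(-7 + 4)) - E = 1*(1*(-7 + 4)) - 1*(-38) = 1*(1*(-3)) + 38 = 1*(-3) + 38 = -3 + 38 = 35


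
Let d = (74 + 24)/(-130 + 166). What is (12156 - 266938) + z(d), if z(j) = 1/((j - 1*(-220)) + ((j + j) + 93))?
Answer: -490964908/1927 ≈ -2.5478e+5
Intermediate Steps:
d = 49/18 (d = 98/36 = 98*(1/36) = 49/18 ≈ 2.7222)
z(j) = 1/(313 + 3*j) (z(j) = 1/((j + 220) + (2*j + 93)) = 1/((220 + j) + (93 + 2*j)) = 1/(313 + 3*j))
(12156 - 266938) + z(d) = (12156 - 266938) + 1/(313 + 3*(49/18)) = -254782 + 1/(313 + 49/6) = -254782 + 1/(1927/6) = -254782 + 6/1927 = -490964908/1927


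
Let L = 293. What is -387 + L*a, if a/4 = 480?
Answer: 562173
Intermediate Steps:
a = 1920 (a = 4*480 = 1920)
-387 + L*a = -387 + 293*1920 = -387 + 562560 = 562173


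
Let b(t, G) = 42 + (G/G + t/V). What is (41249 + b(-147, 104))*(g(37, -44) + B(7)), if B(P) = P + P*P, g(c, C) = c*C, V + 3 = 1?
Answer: -65026566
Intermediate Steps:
V = -2 (V = -3 + 1 = -2)
b(t, G) = 43 - t/2 (b(t, G) = 42 + (G/G + t/(-2)) = 42 + (1 + t*(-½)) = 42 + (1 - t/2) = 43 - t/2)
g(c, C) = C*c
B(P) = P + P²
(41249 + b(-147, 104))*(g(37, -44) + B(7)) = (41249 + (43 - ½*(-147)))*(-44*37 + 7*(1 + 7)) = (41249 + (43 + 147/2))*(-1628 + 7*8) = (41249 + 233/2)*(-1628 + 56) = (82731/2)*(-1572) = -65026566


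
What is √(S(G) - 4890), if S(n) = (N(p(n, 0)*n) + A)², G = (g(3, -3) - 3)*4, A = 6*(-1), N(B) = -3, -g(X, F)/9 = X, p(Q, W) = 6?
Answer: I*√4809 ≈ 69.347*I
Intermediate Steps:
g(X, F) = -9*X
A = -6
G = -120 (G = (-9*3 - 3)*4 = (-27 - 3)*4 = -30*4 = -120)
S(n) = 81 (S(n) = (-3 - 6)² = (-9)² = 81)
√(S(G) - 4890) = √(81 - 4890) = √(-4809) = I*√4809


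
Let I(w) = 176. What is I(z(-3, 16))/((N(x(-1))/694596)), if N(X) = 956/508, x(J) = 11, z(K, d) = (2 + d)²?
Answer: 15525609792/239 ≈ 6.4961e+7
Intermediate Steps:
N(X) = 239/127 (N(X) = 956*(1/508) = 239/127)
I(z(-3, 16))/((N(x(-1))/694596)) = 176/(((239/127)/694596)) = 176/(((239/127)*(1/694596))) = 176/(239/88213692) = 176*(88213692/239) = 15525609792/239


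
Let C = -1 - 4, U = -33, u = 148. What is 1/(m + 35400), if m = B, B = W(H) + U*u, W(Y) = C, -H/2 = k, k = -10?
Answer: 1/30511 ≈ 3.2775e-5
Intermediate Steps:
H = 20 (H = -2*(-10) = 20)
C = -5
W(Y) = -5
B = -4889 (B = -5 - 33*148 = -5 - 4884 = -4889)
m = -4889
1/(m + 35400) = 1/(-4889 + 35400) = 1/30511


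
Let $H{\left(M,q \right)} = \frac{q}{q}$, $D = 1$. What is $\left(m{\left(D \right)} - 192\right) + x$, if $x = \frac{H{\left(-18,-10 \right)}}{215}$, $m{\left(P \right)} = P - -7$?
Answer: $- \frac{39559}{215} \approx -184.0$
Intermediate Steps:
$m{\left(P \right)} = 7 + P$ ($m{\left(P \right)} = P + 7 = 7 + P$)
$H{\left(M,q \right)} = 1$
$x = \frac{1}{215}$ ($x = 1 \cdot \frac{1}{215} = \frac{1}{215} \approx 0.0046512$)
$\left(m{\left(D \right)} - 192\right) + x = \left(\left(7 + 1\right) - 192\right) + \frac{1}{215} = \left(8 - 192\right) + \frac{1}{215} = -184 + \frac{1}{215} = - \frac{39559}{215}$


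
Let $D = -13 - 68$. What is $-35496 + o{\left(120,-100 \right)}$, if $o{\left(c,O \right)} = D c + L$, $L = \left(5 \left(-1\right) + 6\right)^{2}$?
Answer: $-45215$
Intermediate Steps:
$D = -81$ ($D = -13 - 68 = -81$)
$L = 1$ ($L = \left(-5 + 6\right)^{2} = 1^{2} = 1$)
$o{\left(c,O \right)} = 1 - 81 c$ ($o{\left(c,O \right)} = - 81 c + 1 = 1 - 81 c$)
$-35496 + o{\left(120,-100 \right)} = -35496 + \left(1 - 9720\right) = -35496 - 9719 = -45215$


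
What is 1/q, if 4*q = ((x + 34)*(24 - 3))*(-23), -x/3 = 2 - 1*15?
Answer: -4/35259 ≈ -0.00011345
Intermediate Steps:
x = 39 (x = -3*(2 - 1*15) = -3*(2 - 15) = -3*(-13) = 39)
q = -35259/4 (q = (((39 + 34)*(24 - 3))*(-23))/4 = ((73*21)*(-23))/4 = (1533*(-23))/4 = (1/4)*(-35259) = -35259/4 ≈ -8814.8)
1/q = 1/(-35259/4) = -4/35259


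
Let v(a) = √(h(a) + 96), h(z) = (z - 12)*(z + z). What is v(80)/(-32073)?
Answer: -28*√14/32073 ≈ -0.0032665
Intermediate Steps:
h(z) = 2*z*(-12 + z) (h(z) = (-12 + z)*(2*z) = 2*z*(-12 + z))
v(a) = √(96 + 2*a*(-12 + a)) (v(a) = √(2*a*(-12 + a) + 96) = √(96 + 2*a*(-12 + a)))
v(80)/(-32073) = (√2*√(48 + 80*(-12 + 80)))/(-32073) = (√2*√(48 + 80*68))*(-1/32073) = (√2*√(48 + 5440))*(-1/32073) = (√2*√5488)*(-1/32073) = (√2*(28*√7))*(-1/32073) = (28*√14)*(-1/32073) = -28*√14/32073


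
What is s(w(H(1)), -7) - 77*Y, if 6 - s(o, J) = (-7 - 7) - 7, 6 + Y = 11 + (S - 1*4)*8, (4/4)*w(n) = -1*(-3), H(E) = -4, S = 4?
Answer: -358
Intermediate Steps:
w(n) = 3 (w(n) = -1*(-3) = 3)
Y = 5 (Y = -6 + (11 + (4 - 1*4)*8) = -6 + (11 + (4 - 4)*8) = -6 + (11 + 0*8) = -6 + (11 + 0) = -6 + 11 = 5)
s(o, J) = 27 (s(o, J) = 6 - ((-7 - 7) - 7) = 6 - (-14 - 7) = 6 - 1*(-21) = 6 + 21 = 27)
s(w(H(1)), -7) - 77*Y = 27 - 77*5 = 27 - 385 = -358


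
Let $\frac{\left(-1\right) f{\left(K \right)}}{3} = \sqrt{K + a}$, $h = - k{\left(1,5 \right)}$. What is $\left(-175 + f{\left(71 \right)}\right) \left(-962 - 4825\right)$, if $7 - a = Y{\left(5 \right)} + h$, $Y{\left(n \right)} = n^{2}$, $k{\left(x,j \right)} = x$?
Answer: $1012725 + 52083 \sqrt{6} \approx 1.1403 \cdot 10^{6}$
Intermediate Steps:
$h = -1$ ($h = \left(-1\right) 1 = -1$)
$a = -17$ ($a = 7 - \left(5^{2} - 1\right) = 7 - \left(25 - 1\right) = 7 - 24 = -17$)
$f{\left(K \right)} = - 3 \sqrt{-17 + K}$ ($f{\left(K \right)} = - 3 \sqrt{K - 17} = - 3 \sqrt{-17 + K}$)
$\left(-175 + f{\left(71 \right)}\right) \left(-962 - 4825\right) = \left(-175 - 3 \sqrt{-17 + 71}\right) \left(-962 - 4825\right) = \left(-175 - 3 \sqrt{54}\right) \left(-5787\right) = \left(-175 - 3 \cdot 3 \sqrt{6}\right) \left(-5787\right) = \left(-175 - 9 \sqrt{6}\right) \left(-5787\right) = 1012725 + 52083 \sqrt{6}$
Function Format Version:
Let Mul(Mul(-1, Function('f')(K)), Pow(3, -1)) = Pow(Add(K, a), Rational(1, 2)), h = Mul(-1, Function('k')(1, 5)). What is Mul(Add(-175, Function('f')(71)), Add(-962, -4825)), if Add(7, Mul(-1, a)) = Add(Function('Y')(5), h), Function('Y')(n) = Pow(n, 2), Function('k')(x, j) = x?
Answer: Add(1012725, Mul(52083, Pow(6, Rational(1, 2)))) ≈ 1.1403e+6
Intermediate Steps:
h = -1 (h = Mul(-1, 1) = -1)
a = -17 (a = Add(7, Mul(-1, Add(Pow(5, 2), -1))) = Add(7, Mul(-1, Add(25, -1))) = Add(7, Mul(-1, 24)) = Add(7, -24) = -17)
Function('f')(K) = Mul(-3, Pow(Add(-17, K), Rational(1, 2))) (Function('f')(K) = Mul(-3, Pow(Add(K, -17), Rational(1, 2))) = Mul(-3, Pow(Add(-17, K), Rational(1, 2))))
Mul(Add(-175, Function('f')(71)), Add(-962, -4825)) = Mul(Add(-175, Mul(-3, Pow(Add(-17, 71), Rational(1, 2)))), Add(-962, -4825)) = Mul(Add(-175, Mul(-3, Pow(54, Rational(1, 2)))), -5787) = Mul(Add(-175, Mul(-3, Mul(3, Pow(6, Rational(1, 2))))), -5787) = Mul(Add(-175, Mul(-9, Pow(6, Rational(1, 2)))), -5787) = Add(1012725, Mul(52083, Pow(6, Rational(1, 2))))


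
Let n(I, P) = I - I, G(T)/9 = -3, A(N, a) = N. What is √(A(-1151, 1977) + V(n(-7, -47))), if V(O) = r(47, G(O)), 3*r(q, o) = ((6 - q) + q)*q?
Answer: I*√1057 ≈ 32.512*I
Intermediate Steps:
G(T) = -27 (G(T) = 9*(-3) = -27)
n(I, P) = 0
r(q, o) = 2*q (r(q, o) = (((6 - q) + q)*q)/3 = (6*q)/3 = 2*q)
V(O) = 94 (V(O) = 2*47 = 94)
√(A(-1151, 1977) + V(n(-7, -47))) = √(-1151 + 94) = √(-1057) = I*√1057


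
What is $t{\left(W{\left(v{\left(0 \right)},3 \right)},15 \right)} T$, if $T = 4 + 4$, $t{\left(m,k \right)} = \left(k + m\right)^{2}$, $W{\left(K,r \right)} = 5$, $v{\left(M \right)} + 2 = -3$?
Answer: $3200$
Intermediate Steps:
$v{\left(M \right)} = -5$ ($v{\left(M \right)} = -2 - 3 = -5$)
$T = 8$
$t{\left(W{\left(v{\left(0 \right)},3 \right)},15 \right)} T = \left(15 + 5\right)^{2} \cdot 8 = 20^{2} \cdot 8 = 400 \cdot 8 = 3200$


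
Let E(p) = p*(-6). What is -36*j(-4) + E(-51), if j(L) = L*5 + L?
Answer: 1170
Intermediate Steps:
j(L) = 6*L (j(L) = 5*L + L = 6*L)
E(p) = -6*p
-36*j(-4) + E(-51) = -216*(-4) - 6*(-51) = -36*(-24) + 306 = 864 + 306 = 1170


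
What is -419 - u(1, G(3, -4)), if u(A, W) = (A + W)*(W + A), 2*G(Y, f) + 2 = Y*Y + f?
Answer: -1701/4 ≈ -425.25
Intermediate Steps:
G(Y, f) = -1 + f/2 + Y²/2 (G(Y, f) = -1 + (Y*Y + f)/2 = -1 + (Y² + f)/2 = -1 + (f + Y²)/2 = -1 + (f/2 + Y²/2) = -1 + f/2 + Y²/2)
u(A, W) = (A + W)² (u(A, W) = (A + W)*(A + W) = (A + W)²)
-419 - u(1, G(3, -4)) = -419 - (1 + (-1 + (½)*(-4) + (½)*3²))² = -419 - (1 + (-1 - 2 + (½)*9))² = -419 - (1 + (-1 - 2 + 9/2))² = -419 - (1 + 3/2)² = -419 - (5/2)² = -419 - 1*25/4 = -419 - 25/4 = -1701/4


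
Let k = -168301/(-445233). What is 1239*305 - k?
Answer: 168251156234/445233 ≈ 3.7789e+5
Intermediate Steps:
k = 168301/445233 (k = -168301*(-1/445233) = 168301/445233 ≈ 0.37801)
1239*305 - k = 1239*305 - 1*168301/445233 = 377895 - 168301/445233 = 168251156234/445233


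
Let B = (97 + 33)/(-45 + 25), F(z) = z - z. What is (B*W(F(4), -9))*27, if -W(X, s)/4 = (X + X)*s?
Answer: 0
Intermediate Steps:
F(z) = 0
W(X, s) = -8*X*s (W(X, s) = -4*(X + X)*s = -4*2*X*s = -8*X*s)
B = -13/2 (B = 130/(-20) = 130*(-1/20) = -13/2 ≈ -6.5000)
(B*W(F(4), -9))*27 = -(-52)*0*(-9)*27 = -13/2*0*27 = 0*27 = 0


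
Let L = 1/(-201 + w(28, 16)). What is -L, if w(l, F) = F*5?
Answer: 1/121 ≈ 0.0082645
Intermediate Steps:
w(l, F) = 5*F
L = -1/121 (L = 1/(-201 + 5*16) = 1/(-201 + 80) = 1/(-121) = -1/121 ≈ -0.0082645)
-L = -1*(-1/121) = 1/121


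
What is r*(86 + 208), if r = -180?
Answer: -52920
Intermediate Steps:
r*(86 + 208) = -180*(86 + 208) = -180*294 = -52920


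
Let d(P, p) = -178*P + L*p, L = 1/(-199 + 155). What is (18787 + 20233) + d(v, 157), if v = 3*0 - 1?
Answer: 1724555/44 ≈ 39194.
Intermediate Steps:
v = -1 (v = 0 - 1 = -1)
L = -1/44 (L = 1/(-44) = -1/44 ≈ -0.022727)
d(P, p) = -178*P - p/44
(18787 + 20233) + d(v, 157) = (18787 + 20233) + (-178*(-1) - 1/44*157) = 39020 + (178 - 157/44) = 39020 + 7675/44 = 1724555/44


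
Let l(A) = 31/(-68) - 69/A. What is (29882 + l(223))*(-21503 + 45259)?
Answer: 2691073996377/3791 ≈ 7.0986e+8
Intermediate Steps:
l(A) = -31/68 - 69/A (l(A) = 31*(-1/68) - 69/A = -31/68 - 69/A)
(29882 + l(223))*(-21503 + 45259) = (29882 + (-31/68 - 69/223))*(-21503 + 45259) = (29882 + (-31/68 - 69*1/223))*23756 = (29882 + (-31/68 - 69/223))*23756 = (29882 - 11605/15164)*23756 = (453119043/15164)*23756 = 2691073996377/3791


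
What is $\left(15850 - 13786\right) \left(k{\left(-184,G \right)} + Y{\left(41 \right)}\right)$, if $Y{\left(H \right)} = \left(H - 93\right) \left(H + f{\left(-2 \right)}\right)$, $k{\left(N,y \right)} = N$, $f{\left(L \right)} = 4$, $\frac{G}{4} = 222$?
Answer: $-5209536$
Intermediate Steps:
$G = 888$ ($G = 4 \cdot 222 = 888$)
$Y{\left(H \right)} = \left(-93 + H\right) \left(4 + H\right)$ ($Y{\left(H \right)} = \left(H - 93\right) \left(H + 4\right) = \left(-93 + H\right) \left(4 + H\right)$)
$\left(15850 - 13786\right) \left(k{\left(-184,G \right)} + Y{\left(41 \right)}\right) = \left(15850 - 13786\right) \left(-184 - \left(4021 - 1681\right)\right) = 2064 \left(-184 - 2340\right) = 2064 \left(-2524\right) = -5209536$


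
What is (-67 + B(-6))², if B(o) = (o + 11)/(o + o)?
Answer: 654481/144 ≈ 4545.0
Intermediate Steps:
B(o) = (11 + o)/(2*o) (B(o) = (11 + o)/((2*o)) = (11 + o)*(1/(2*o)) = (11 + o)/(2*o))
(-67 + B(-6))² = (-67 + (½)*(11 - 6)/(-6))² = (-67 + (½)*(-⅙)*5)² = (-67 - 5/12)² = (-809/12)² = 654481/144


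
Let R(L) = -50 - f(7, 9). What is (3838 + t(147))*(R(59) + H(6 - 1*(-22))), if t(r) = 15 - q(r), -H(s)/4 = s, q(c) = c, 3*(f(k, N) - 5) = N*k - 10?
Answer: -2053124/3 ≈ -6.8438e+5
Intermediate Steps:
f(k, N) = 5/3 + N*k/3 (f(k, N) = 5 + (N*k - 10)/3 = 5 + (-10 + N*k)/3 = 5 + (-10/3 + N*k/3) = 5/3 + N*k/3)
H(s) = -4*s
R(L) = -218/3 (R(L) = -50 - (5/3 + (1/3)*9*7) = -50 - (5/3 + 21) = -50 - 1*68/3 = -50 - 68/3 = -218/3)
t(r) = 15 - r
(3838 + t(147))*(R(59) + H(6 - 1*(-22))) = (3838 + (15 - 1*147))*(-218/3 - 4*(6 - 1*(-22))) = (3838 + (15 - 147))*(-218/3 - 4*(6 + 22)) = (3838 - 132)*(-218/3 - 4*28) = 3706*(-218/3 - 112) = 3706*(-554/3) = -2053124/3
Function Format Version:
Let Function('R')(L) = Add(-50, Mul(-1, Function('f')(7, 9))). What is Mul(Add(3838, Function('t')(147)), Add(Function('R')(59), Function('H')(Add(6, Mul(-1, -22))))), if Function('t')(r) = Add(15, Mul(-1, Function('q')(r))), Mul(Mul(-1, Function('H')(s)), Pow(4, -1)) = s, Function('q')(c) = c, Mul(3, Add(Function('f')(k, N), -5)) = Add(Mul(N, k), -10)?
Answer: Rational(-2053124, 3) ≈ -6.8438e+5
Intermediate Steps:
Function('f')(k, N) = Add(Rational(5, 3), Mul(Rational(1, 3), N, k)) (Function('f')(k, N) = Add(5, Mul(Rational(1, 3), Add(Mul(N, k), -10))) = Add(5, Mul(Rational(1, 3), Add(-10, Mul(N, k)))) = Add(5, Add(Rational(-10, 3), Mul(Rational(1, 3), N, k))) = Add(Rational(5, 3), Mul(Rational(1, 3), N, k)))
Function('H')(s) = Mul(-4, s)
Function('R')(L) = Rational(-218, 3) (Function('R')(L) = Add(-50, Mul(-1, Add(Rational(5, 3), Mul(Rational(1, 3), 9, 7)))) = Add(-50, Mul(-1, Add(Rational(5, 3), 21))) = Add(-50, Mul(-1, Rational(68, 3))) = Add(-50, Rational(-68, 3)) = Rational(-218, 3))
Function('t')(r) = Add(15, Mul(-1, r))
Mul(Add(3838, Function('t')(147)), Add(Function('R')(59), Function('H')(Add(6, Mul(-1, -22))))) = Mul(Add(3838, Add(15, Mul(-1, 147))), Add(Rational(-218, 3), Mul(-4, Add(6, Mul(-1, -22))))) = Mul(Add(3838, Add(15, -147)), Add(Rational(-218, 3), Mul(-4, Add(6, 22)))) = Mul(Add(3838, -132), Add(Rational(-218, 3), Mul(-4, 28))) = Mul(3706, Add(Rational(-218, 3), -112)) = Mul(3706, Rational(-554, 3)) = Rational(-2053124, 3)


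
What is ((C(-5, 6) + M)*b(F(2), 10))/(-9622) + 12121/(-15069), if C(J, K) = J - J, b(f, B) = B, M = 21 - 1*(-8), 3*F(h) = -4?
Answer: -60499136/72496959 ≈ -0.83451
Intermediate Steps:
F(h) = -4/3 (F(h) = (⅓)*(-4) = -4/3)
M = 29 (M = 21 + 8 = 29)
C(J, K) = 0
((C(-5, 6) + M)*b(F(2), 10))/(-9622) + 12121/(-15069) = ((0 + 29)*10)/(-9622) + 12121/(-15069) = (29*10)*(-1/9622) + 12121*(-1/15069) = 290*(-1/9622) - 12121/15069 = -145/4811 - 12121/15069 = -60499136/72496959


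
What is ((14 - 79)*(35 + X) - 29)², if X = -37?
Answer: 10201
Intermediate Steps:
((14 - 79)*(35 + X) - 29)² = ((14 - 79)*(35 - 37) - 29)² = (-65*(-2) - 29)² = (130 - 29)² = 101² = 10201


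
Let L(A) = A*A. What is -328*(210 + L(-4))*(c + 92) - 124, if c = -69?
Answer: -1705068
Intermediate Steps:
L(A) = A²
-328*(210 + L(-4))*(c + 92) - 124 = -328*(210 + (-4)²)*(-69 + 92) - 124 = -328*(210 + 16)*23 - 124 = -74128*23 - 124 = -328*5198 - 124 = -1704944 - 124 = -1705068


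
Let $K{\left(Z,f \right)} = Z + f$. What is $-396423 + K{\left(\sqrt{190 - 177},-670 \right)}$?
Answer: $-397093 + \sqrt{13} \approx -3.9709 \cdot 10^{5}$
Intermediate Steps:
$-396423 + K{\left(\sqrt{190 - 177},-670 \right)} = -396423 - \left(670 - \sqrt{190 - 177}\right) = -396423 - \left(670 - \sqrt{13}\right) = -397093 + \sqrt{13}$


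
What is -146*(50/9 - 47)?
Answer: 54458/9 ≈ 6050.9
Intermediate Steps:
-146*(50/9 - 47) = -146*(-373/9) = 54458/9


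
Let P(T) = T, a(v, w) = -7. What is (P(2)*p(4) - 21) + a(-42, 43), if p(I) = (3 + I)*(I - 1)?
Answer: 14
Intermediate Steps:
p(I) = (-1 + I)*(3 + I) (p(I) = (3 + I)*(-1 + I) = (-1 + I)*(3 + I))
(P(2)*p(4) - 21) + a(-42, 43) = (2*(-3 + 4² + 2*4) - 21) - 7 = (2*(-3 + 16 + 8) - 21) - 7 = (2*21 - 21) - 7 = (42 - 21) - 7 = 21 - 7 = 14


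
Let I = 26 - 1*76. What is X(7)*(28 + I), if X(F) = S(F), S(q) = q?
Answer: -154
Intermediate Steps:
I = -50 (I = 26 - 76 = -50)
X(F) = F
X(7)*(28 + I) = 7*(28 - 50) = 7*(-22) = -154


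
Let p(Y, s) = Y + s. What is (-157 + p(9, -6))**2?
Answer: 23716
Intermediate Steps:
(-157 + p(9, -6))**2 = (-157 + (9 - 6))**2 = (-157 + 3)**2 = (-154)**2 = 23716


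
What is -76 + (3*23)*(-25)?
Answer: -1801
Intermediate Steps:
-76 + (3*23)*(-25) = -76 + 69*(-25) = -76 - 1725 = -1801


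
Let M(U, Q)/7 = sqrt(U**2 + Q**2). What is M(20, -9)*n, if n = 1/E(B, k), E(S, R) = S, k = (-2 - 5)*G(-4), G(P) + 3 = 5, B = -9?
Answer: -7*sqrt(481)/9 ≈ -17.058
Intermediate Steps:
G(P) = 2 (G(P) = -3 + 5 = 2)
k = -14 (k = (-2 - 5)*2 = -7*2 = -14)
n = -1/9 (n = 1/(-9) = -1/9 ≈ -0.11111)
M(U, Q) = 7*sqrt(Q**2 + U**2) (M(U, Q) = 7*sqrt(U**2 + Q**2) = 7*sqrt(Q**2 + U**2))
M(20, -9)*n = (7*sqrt((-9)**2 + 20**2))*(-1/9) = (7*sqrt(81 + 400))*(-1/9) = (7*sqrt(481))*(-1/9) = -7*sqrt(481)/9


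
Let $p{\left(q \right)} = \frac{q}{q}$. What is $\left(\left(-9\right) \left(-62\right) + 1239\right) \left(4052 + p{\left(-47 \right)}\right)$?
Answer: $7283241$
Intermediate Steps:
$p{\left(q \right)} = 1$
$\left(\left(-9\right) \left(-62\right) + 1239\right) \left(4052 + p{\left(-47 \right)}\right) = \left(\left(-9\right) \left(-62\right) + 1239\right) \left(4052 + 1\right) = \left(558 + 1239\right) 4053 = 1797 \cdot 4053 = 7283241$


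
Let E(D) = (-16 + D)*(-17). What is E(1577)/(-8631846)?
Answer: 26537/8631846 ≈ 0.0030743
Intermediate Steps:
E(D) = 272 - 17*D
E(1577)/(-8631846) = (272 - 17*1577)/(-8631846) = (272 - 26809)*(-1/8631846) = -26537*(-1/8631846) = 26537/8631846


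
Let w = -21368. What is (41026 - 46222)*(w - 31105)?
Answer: 272649708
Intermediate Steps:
(41026 - 46222)*(w - 31105) = (41026 - 46222)*(-21368 - 31105) = -5196*(-52473) = 272649708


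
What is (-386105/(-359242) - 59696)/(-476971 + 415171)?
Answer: 7148308109/7400385200 ≈ 0.96594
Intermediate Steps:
(-386105/(-359242) - 59696)/(-476971 + 415171) = (-386105*(-1/359242) - 59696)/(-61800) = (386105/359242 - 59696)*(-1/61800) = -21444924327/359242*(-1/61800) = 7148308109/7400385200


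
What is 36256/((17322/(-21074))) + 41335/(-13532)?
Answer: -5169980817539/117200652 ≈ -44112.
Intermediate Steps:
36256/((17322/(-21074))) + 41335/(-13532) = 36256/((17322*(-1/21074))) + 41335*(-1/13532) = 36256/(-8661/10537) - 41335/13532 = 36256*(-10537/8661) - 41335/13532 = -382029472/8661 - 41335/13532 = -5169980817539/117200652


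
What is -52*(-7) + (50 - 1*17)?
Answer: 397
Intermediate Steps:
-52*(-7) + (50 - 1*17) = 364 + (50 - 17) = 364 + 33 = 397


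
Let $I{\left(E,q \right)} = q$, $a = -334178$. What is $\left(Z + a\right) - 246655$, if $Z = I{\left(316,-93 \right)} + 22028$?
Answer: $-558898$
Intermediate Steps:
$Z = 21935$ ($Z = -93 + 22028 = 21935$)
$\left(Z + a\right) - 246655 = \left(21935 - 334178\right) - 246655 = -312243 - 246655 = -558898$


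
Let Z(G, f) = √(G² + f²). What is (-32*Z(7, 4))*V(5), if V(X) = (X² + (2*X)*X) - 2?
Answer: -2336*√65 ≈ -18833.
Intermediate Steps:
V(X) = -2 + 3*X² (V(X) = (X² + 2*X²) - 2 = 3*X² - 2 = -2 + 3*X²)
(-32*Z(7, 4))*V(5) = (-32*√(7² + 4²))*(-2 + 3*5²) = (-32*√(49 + 16))*(-2 + 3*25) = (-32*√65)*(-2 + 75) = -32*√65*73 = -2336*√65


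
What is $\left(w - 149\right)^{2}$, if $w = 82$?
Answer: $4489$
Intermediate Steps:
$\left(w - 149\right)^{2} = \left(82 - 149\right)^{2} = \left(-67\right)^{2} = 4489$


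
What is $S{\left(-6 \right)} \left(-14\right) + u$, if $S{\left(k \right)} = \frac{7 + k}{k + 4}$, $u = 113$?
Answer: $120$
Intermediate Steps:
$S{\left(k \right)} = \frac{7 + k}{4 + k}$
$S{\left(-6 \right)} \left(-14\right) + u = \frac{7 - 6}{4 - 6} \left(-14\right) + 113 = \frac{1}{-2} \cdot 1 \left(-14\right) + 113 = \left(- \frac{1}{2}\right) 1 \left(-14\right) + 113 = \left(- \frac{1}{2}\right) \left(-14\right) + 113 = 7 + 113 = 120$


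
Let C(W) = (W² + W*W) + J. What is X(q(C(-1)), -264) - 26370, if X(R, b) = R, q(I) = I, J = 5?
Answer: -26363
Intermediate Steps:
C(W) = 5 + 2*W² (C(W) = (W² + W*W) + 5 = (W² + W²) + 5 = 2*W² + 5 = 5 + 2*W²)
X(q(C(-1)), -264) - 26370 = (5 + 2*(-1)²) - 26370 = (5 + 2*1) - 26370 = (5 + 2) - 26370 = 7 - 26370 = -26363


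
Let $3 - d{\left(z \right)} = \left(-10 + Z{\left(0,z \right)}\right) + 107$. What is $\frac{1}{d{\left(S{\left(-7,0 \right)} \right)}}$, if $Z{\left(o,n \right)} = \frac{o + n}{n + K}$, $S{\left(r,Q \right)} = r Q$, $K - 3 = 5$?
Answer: $- \frac{1}{94} \approx -0.010638$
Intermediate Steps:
$K = 8$ ($K = 3 + 5 = 8$)
$S{\left(r,Q \right)} = Q r$
$Z{\left(o,n \right)} = \frac{n + o}{8 + n}$ ($Z{\left(o,n \right)} = \frac{o + n}{n + 8} = \frac{n + o}{8 + n}$)
$d{\left(z \right)} = -94 - \frac{z}{8 + z}$ ($d{\left(z \right)} = 3 - \left(\left(-10 + \frac{z + 0}{8 + z}\right) + 107\right) = 3 - \left(\left(-10 + \frac{z}{8 + z}\right) + 107\right) = 3 - \left(97 + \frac{z}{8 + z}\right) = -94 - \frac{z}{8 + z}$)
$\frac{1}{d{\left(S{\left(-7,0 \right)} \right)}} = \frac{1}{\frac{1}{8 + 0 \left(-7\right)} \left(-752 - 95 \cdot 0 \left(-7\right)\right)} = \frac{1}{\frac{1}{8 + 0} \left(-752 - 0\right)} = \frac{1}{\frac{1}{8} \left(-752 + 0\right)} = \frac{1}{\frac{1}{8} \left(-752\right)} = \frac{1}{-94} = - \frac{1}{94}$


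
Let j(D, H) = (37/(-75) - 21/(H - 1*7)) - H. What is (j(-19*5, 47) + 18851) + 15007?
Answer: 20285989/600 ≈ 33810.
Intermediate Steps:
j(D, H) = -37/75 - H - 21/(-7 + H) (j(D, H) = (37*(-1/75) - 21/(H - 7)) - H = (-37/75 - 21/(-7 + H)) - H = -37/75 - H - 21/(-7 + H))
(j(-19*5, 47) + 18851) + 15007 = ((-1316 - 75*47**2 + 488*47)/(75*(-7 + 47)) + 18851) + 15007 = ((1/75)*(-1316 - 75*2209 + 22936)/40 + 18851) + 15007 = ((1/75)*(1/40)*(-1316 - 165675 + 22936) + 18851) + 15007 = ((1/75)*(1/40)*(-144055) + 18851) + 15007 = (-28811/600 + 18851) + 15007 = 11281789/600 + 15007 = 20285989/600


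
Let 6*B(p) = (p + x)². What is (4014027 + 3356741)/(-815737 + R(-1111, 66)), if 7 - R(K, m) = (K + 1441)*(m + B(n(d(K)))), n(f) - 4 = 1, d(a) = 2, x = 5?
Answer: -3685384/421505 ≈ -8.7434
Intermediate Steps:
n(f) = 5 (n(f) = 4 + 1 = 5)
B(p) = (5 + p)²/6 (B(p) = (p + 5)²/6 = (5 + p)²/6)
R(K, m) = 7 - (1441 + K)*(50/3 + m) (R(K, m) = 7 - (K + 1441)*(m + (5 + 5)²/6) = 7 - (1441 + K)*(m + (⅙)*10²) = 7 - (1441 + K)*(m + (⅙)*100) = 7 - (1441 + K)*(m + 50/3) = 7 - (1441 + K)*(50/3 + m))
(4014027 + 3356741)/(-815737 + R(-1111, 66)) = (4014027 + 3356741)/(-815737 + (-72029/3 - 1441*66 - 50/3*(-1111) - 1*(-1111)*66)) = 7370768/(-815737 + (-72029/3 - 95106 + 55550/3 + 73326)) = 7370768/(-815737 - 27273) = 7370768/(-843010) = 7370768*(-1/843010) = -3685384/421505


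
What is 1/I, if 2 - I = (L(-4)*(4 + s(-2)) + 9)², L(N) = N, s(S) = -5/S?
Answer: -1/287 ≈ -0.0034843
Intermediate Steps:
I = -287 (I = 2 - (-4*(4 - 5/(-2)) + 9)² = 2 - (-4*(4 - 5*(-½)) + 9)² = 2 - (-4*(4 + 5/2) + 9)² = 2 - (-4*13/2 + 9)² = 2 - (-26 + 9)² = 2 - 1*(-17)² = 2 - 1*289 = 2 - 289 = -287)
1/I = 1/(-287) = -1/287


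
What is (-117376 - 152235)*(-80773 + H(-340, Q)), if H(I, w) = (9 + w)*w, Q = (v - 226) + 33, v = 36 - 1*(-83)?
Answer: 20480460393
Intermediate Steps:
v = 119 (v = 36 + 83 = 119)
Q = -74 (Q = (119 - 226) + 33 = -107 + 33 = -74)
H(I, w) = w*(9 + w)
(-117376 - 152235)*(-80773 + H(-340, Q)) = (-117376 - 152235)*(-80773 - 74*(9 - 74)) = -269611*(-80773 - 74*(-65)) = -269611*(-80773 + 4810) = -269611*(-75963) = 20480460393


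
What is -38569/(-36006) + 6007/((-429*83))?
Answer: 385679447/427355214 ≈ 0.90248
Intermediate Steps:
-38569/(-36006) + 6007/((-429*83)) = -38569*(-1/36006) + 6007/(-35607) = 38569/36006 + 6007*(-1/35607) = 38569/36006 - 6007/35607 = 385679447/427355214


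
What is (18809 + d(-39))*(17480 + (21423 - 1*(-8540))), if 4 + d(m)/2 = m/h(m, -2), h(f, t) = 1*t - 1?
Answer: 893209361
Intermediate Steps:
h(f, t) = -1 + t (h(f, t) = t - 1 = -1 + t)
d(m) = -8 - 2*m/3 (d(m) = -8 + 2*(m/(-1 - 2)) = -8 + 2*(m/(-3)) = -8 + 2*(m*(-⅓)) = -8 + 2*(-m/3) = -8 - 2*m/3)
(18809 + d(-39))*(17480 + (21423 - 1*(-8540))) = (18809 + (-8 - ⅔*(-39)))*(17480 + (21423 - 1*(-8540))) = (18809 + (-8 + 26))*(17480 + (21423 + 8540)) = (18809 + 18)*(17480 + 29963) = 18827*47443 = 893209361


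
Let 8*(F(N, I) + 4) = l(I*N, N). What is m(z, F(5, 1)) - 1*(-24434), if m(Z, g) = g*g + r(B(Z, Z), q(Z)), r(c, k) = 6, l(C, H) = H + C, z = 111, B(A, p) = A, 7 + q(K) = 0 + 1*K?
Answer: 391161/16 ≈ 24448.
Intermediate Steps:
q(K) = -7 + K (q(K) = -7 + (0 + 1*K) = -7 + (0 + K) = -7 + K)
l(C, H) = C + H
F(N, I) = -4 + N/8 + I*N/8 (F(N, I) = -4 + (I*N + N)/8 = -4 + (N + I*N)/8 = -4 + (N/8 + I*N/8) = -4 + N/8 + I*N/8)
m(Z, g) = 6 + g**2 (m(Z, g) = g*g + 6 = g**2 + 6 = 6 + g**2)
m(z, F(5, 1)) - 1*(-24434) = (6 + (-4 + (1/8)*5 + (1/8)*1*5)**2) - 1*(-24434) = (6 + (-4 + 5/8 + 5/8)**2) + 24434 = (6 + (-11/4)**2) + 24434 = (6 + 121/16) + 24434 = 217/16 + 24434 = 391161/16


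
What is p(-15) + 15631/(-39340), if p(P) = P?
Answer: -86533/5620 ≈ -15.397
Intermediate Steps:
p(-15) + 15631/(-39340) = -15 + 15631/(-39340) = -15 + 15631*(-1/39340) = -15 - 2233/5620 = -86533/5620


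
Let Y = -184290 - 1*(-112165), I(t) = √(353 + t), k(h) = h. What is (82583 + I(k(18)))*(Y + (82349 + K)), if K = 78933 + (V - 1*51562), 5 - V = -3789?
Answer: 3418027787 + 41389*√371 ≈ 3.4188e+9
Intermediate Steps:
V = 3794 (V = 5 - 1*(-3789) = 5 + 3789 = 3794)
K = 31165 (K = 78933 + (3794 - 1*51562) = 78933 + (3794 - 51562) = 78933 - 47768 = 31165)
Y = -72125 (Y = -184290 + 112165 = -72125)
(82583 + I(k(18)))*(Y + (82349 + K)) = (82583 + √(353 + 18))*(-72125 + (82349 + 31165)) = (82583 + √371)*(-72125 + 113514) = (82583 + √371)*41389 = 3418027787 + 41389*√371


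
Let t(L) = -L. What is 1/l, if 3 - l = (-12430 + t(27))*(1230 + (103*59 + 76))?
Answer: 1/91970034 ≈ 1.0873e-8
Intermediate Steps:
l = 91970034 (l = 3 - (-12430 - 1*27)*(1230 + (103*59 + 76)) = 3 - (-12430 - 27)*(1230 + (6077 + 76)) = 3 - (-12457)*(1230 + 6153) = 3 - (-12457)*7383 = 3 - 1*(-91970031) = 3 + 91970031 = 91970034)
1/l = 1/91970034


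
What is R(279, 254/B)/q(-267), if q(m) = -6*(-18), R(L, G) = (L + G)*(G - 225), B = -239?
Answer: -3588984383/6169068 ≈ -581.77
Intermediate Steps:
R(L, G) = (-225 + G)*(G + L) (R(L, G) = (G + L)*(-225 + G) = (-225 + G)*(G + L))
q(m) = 108
R(279, 254/B)/q(-267) = ((254/(-239))**2 - 57150/(-239) - 225*279 + (254/(-239))*279)/108 = ((254*(-1/239))**2 - 57150*(-1)/239 - 62775 + (254*(-1/239))*279)*(1/108) = ((-254/239)**2 - 225*(-254/239) - 62775 - 254/239*279)*(1/108) = (64516/57121 + 57150/239 - 62775 - 70866/239)*(1/108) = -3588984383/57121*1/108 = -3588984383/6169068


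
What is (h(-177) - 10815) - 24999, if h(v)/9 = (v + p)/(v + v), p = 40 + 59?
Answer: -2112909/59 ≈ -35812.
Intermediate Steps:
p = 99
h(v) = 9*(99 + v)/(2*v) (h(v) = 9*((v + 99)/(v + v)) = 9*((99 + v)/((2*v))) = 9*((99 + v)*(1/(2*v))) = 9*((99 + v)/(2*v)) = 9*(99 + v)/(2*v))
(h(-177) - 10815) - 24999 = ((9/2)*(99 - 177)/(-177) - 10815) - 24999 = ((9/2)*(-1/177)*(-78) - 10815) - 24999 = (117/59 - 10815) - 24999 = -637968/59 - 24999 = -2112909/59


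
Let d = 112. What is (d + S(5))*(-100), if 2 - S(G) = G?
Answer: -10900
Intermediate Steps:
S(G) = 2 - G
(d + S(5))*(-100) = (112 + (2 - 1*5))*(-100) = (112 + (2 - 5))*(-100) = (112 - 3)*(-100) = 109*(-100) = -10900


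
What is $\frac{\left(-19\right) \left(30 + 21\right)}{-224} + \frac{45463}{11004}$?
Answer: $\frac{744521}{88032} \approx 8.4574$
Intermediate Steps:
$\frac{\left(-19\right) \left(30 + 21\right)}{-224} + \frac{45463}{11004} = \left(-19\right) 51 \left(- \frac{1}{224}\right) + 45463 \cdot \frac{1}{11004} = \left(-969\right) \left(- \frac{1}{224}\right) + \frac{45463}{11004} = \frac{969}{224} + \frac{45463}{11004} = \frac{744521}{88032}$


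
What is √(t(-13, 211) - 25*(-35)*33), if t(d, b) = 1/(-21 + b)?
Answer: √1042387690/190 ≈ 169.93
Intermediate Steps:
√(t(-13, 211) - 25*(-35)*33) = √(1/(-21 + 211) - 25*(-35)*33) = √(1/190 + 875*33) = √(1/190 + 28875) = √(5486251/190) = √1042387690/190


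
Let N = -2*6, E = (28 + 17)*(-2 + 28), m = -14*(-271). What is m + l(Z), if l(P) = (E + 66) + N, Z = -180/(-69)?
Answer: 5018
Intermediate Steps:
m = 3794
E = 1170 (E = 45*26 = 1170)
Z = 60/23 (Z = -180*(-1/69) = 60/23 ≈ 2.6087)
N = -12
l(P) = 1224 (l(P) = (1170 + 66) - 12 = 1236 - 12 = 1224)
m + l(Z) = 3794 + 1224 = 5018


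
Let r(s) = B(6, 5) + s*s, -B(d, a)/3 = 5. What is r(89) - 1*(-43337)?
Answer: 51243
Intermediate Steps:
B(d, a) = -15 (B(d, a) = -3*5 = -15)
r(s) = -15 + s**2 (r(s) = -15 + s*s = -15 + s**2)
r(89) - 1*(-43337) = (-15 + 89**2) - 1*(-43337) = (-15 + 7921) + 43337 = 7906 + 43337 = 51243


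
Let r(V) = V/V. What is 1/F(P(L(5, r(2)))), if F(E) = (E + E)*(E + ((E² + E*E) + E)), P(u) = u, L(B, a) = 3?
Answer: 1/144 ≈ 0.0069444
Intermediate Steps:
r(V) = 1
F(E) = 2*E*(2*E + 2*E²) (F(E) = (2*E)*(E + ((E² + E²) + E)) = (2*E)*(E + (2*E² + E)) = (2*E)*(E + (E + 2*E²)) = (2*E)*(2*E + 2*E²) = 2*E*(2*E + 2*E²))
1/F(P(L(5, r(2)))) = 1/(4*3²*(1 + 3)) = 1/(4*9*4) = 1/144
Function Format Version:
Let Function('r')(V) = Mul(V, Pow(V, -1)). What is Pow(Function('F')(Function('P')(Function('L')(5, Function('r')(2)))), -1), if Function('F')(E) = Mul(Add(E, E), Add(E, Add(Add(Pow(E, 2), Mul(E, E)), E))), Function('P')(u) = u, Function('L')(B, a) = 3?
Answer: Rational(1, 144) ≈ 0.0069444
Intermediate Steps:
Function('r')(V) = 1
Function('F')(E) = Mul(2, E, Add(Mul(2, E), Mul(2, Pow(E, 2)))) (Function('F')(E) = Mul(Mul(2, E), Add(E, Add(Add(Pow(E, 2), Pow(E, 2)), E))) = Mul(Mul(2, E), Add(E, Add(Mul(2, Pow(E, 2)), E))) = Mul(Mul(2, E), Add(E, Add(E, Mul(2, Pow(E, 2))))) = Mul(Mul(2, E), Add(Mul(2, E), Mul(2, Pow(E, 2)))) = Mul(2, E, Add(Mul(2, E), Mul(2, Pow(E, 2)))))
Pow(Function('F')(Function('P')(Function('L')(5, Function('r')(2)))), -1) = Pow(Mul(4, Pow(3, 2), Add(1, 3)), -1) = Pow(Mul(4, 9, 4), -1) = Pow(144, -1) = Rational(1, 144)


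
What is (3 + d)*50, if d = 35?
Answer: 1900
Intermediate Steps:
(3 + d)*50 = (3 + 35)*50 = 38*50 = 1900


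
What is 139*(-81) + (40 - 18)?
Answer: -11237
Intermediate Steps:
139*(-81) + (40 - 18) = -11259 + 22 = -11237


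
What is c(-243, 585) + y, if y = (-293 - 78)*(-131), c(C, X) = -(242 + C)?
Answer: 48602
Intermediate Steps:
c(C, X) = -242 - C
y = 48601 (y = -371*(-131) = 48601)
c(-243, 585) + y = (-242 - 1*(-243)) + 48601 = (-242 + 243) + 48601 = 1 + 48601 = 48602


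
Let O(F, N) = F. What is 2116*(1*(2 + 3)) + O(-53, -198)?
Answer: 10527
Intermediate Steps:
2116*(1*(2 + 3)) + O(-53, -198) = 2116*(1*(2 + 3)) - 53 = 2116*(1*5) - 53 = 2116*5 - 53 = 10580 - 53 = 10527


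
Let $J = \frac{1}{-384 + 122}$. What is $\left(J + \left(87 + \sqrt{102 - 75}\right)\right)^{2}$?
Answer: $\frac{521374237}{68644} + \frac{68379 \sqrt{3}}{131} \approx 8499.4$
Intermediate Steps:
$J = - \frac{1}{262}$ ($J = \frac{1}{-262} = - \frac{1}{262} \approx -0.0038168$)
$\left(J + \left(87 + \sqrt{102 - 75}\right)\right)^{2} = \left(- \frac{1}{262} + \left(87 + \sqrt{102 - 75}\right)\right)^{2} = \left(- \frac{1}{262} + \left(87 + \sqrt{27}\right)\right)^{2} = \left(- \frac{1}{262} + \left(87 + 3 \sqrt{3}\right)\right)^{2} = \left(\frac{22793}{262} + 3 \sqrt{3}\right)^{2}$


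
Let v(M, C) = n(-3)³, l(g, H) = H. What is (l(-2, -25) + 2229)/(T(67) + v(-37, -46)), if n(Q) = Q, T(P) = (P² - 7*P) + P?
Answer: 19/35 ≈ 0.54286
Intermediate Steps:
T(P) = P² - 6*P
v(M, C) = -27 (v(M, C) = (-3)³ = -27)
(l(-2, -25) + 2229)/(T(67) + v(-37, -46)) = (-25 + 2229)/(67*(-6 + 67) - 27) = 2204/(67*61 - 27) = 2204/(4087 - 27) = 2204/4060 = 2204*(1/4060) = 19/35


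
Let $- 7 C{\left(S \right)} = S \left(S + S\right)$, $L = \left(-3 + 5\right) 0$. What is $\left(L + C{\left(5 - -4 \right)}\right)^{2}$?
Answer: $\frac{26244}{49} \approx 535.59$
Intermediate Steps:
$L = 0$ ($L = 2 \cdot 0 = 0$)
$C{\left(S \right)} = - \frac{2 S^{2}}{7}$ ($C{\left(S \right)} = - \frac{S \left(S + S\right)}{7} = - \frac{S 2 S}{7} = - \frac{2 S^{2}}{7}$)
$\left(L + C{\left(5 - -4 \right)}\right)^{2} = \left(0 - \frac{2 \left(5 - -4\right)^{2}}{7}\right)^{2} = \left(0 - \frac{2 \left(5 + 4\right)^{2}}{7}\right)^{2} = \left(0 - \frac{2 \cdot 9^{2}}{7}\right)^{2} = \left(0 - \frac{162}{7}\right)^{2} = \left(- \frac{162}{7}\right)^{2} = \frac{26244}{49}$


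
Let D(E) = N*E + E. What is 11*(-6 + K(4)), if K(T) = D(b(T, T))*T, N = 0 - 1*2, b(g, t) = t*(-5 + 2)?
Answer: 462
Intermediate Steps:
b(g, t) = -3*t (b(g, t) = t*(-3) = -3*t)
N = -2 (N = 0 - 2 = -2)
D(E) = -E (D(E) = -2*E + E = -E)
K(T) = 3*T² (K(T) = (-(-3)*T)*T = (3*T)*T = 3*T²)
11*(-6 + K(4)) = 11*(-6 + 3*4²) = 11*(-6 + 3*16) = 11*(-6 + 48) = 11*42 = 462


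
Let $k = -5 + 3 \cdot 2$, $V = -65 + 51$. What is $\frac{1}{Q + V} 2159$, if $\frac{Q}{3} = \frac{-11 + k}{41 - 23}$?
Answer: $- \frac{6477}{47} \approx -137.81$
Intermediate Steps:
$V = -14$
$k = 1$ ($k = -5 + 6 = 1$)
$Q = - \frac{5}{3}$ ($Q = 3 \frac{-11 + 1}{41 - 23} = 3 \left(- \frac{10}{18}\right) = 3 \left(\left(-10\right) \frac{1}{18}\right) = 3 \left(- \frac{5}{9}\right) = - \frac{5}{3} \approx -1.6667$)
$\frac{1}{Q + V} 2159 = \frac{1}{- \frac{5}{3} - 14} \cdot 2159 = \frac{1}{- \frac{47}{3}} \cdot 2159 = \left(- \frac{3}{47}\right) 2159 = - \frac{6477}{47}$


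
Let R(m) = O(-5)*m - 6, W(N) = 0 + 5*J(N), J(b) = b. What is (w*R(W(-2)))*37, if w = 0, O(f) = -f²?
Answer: 0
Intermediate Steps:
W(N) = 5*N (W(N) = 0 + 5*N = 5*N)
R(m) = -6 - 25*m (R(m) = (-1*(-5)²)*m - 6 = (-1*25)*m - 6 = -25*m - 6 = -6 - 25*m)
(w*R(W(-2)))*37 = (0*(-6 - 125*(-2)))*37 = (0*(-6 - 25*(-10)))*37 = (0*(-6 + 250))*37 = (0*244)*37 = 0*37 = 0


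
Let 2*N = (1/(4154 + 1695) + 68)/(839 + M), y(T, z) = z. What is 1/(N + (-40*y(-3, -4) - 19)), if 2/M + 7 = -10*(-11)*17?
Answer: 18284664182/2578878626241 ≈ 0.0070902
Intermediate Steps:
M = 2/1863 (M = 2/(-7 - 10*(-11)*17) = 2/(-7 + 110*17) = 2/(-7 + 1870) = 2/1863 ≈ 0.0010735)
N = 740976579/18284664182 (N = ((1/(4154 + 1695) + 68)/(839 + 2/1863))/2 = ((1/5849 + 68)/(1563059/1863))/2 = ((1/5849 + 68)*(1863/1563059))/2 = ((397733/5849)*(1863/1563059))/2 = (1/2)*(740976579/9142332091) = 740976579/18284664182 ≈ 0.040524)
1/(N + (-40*y(-3, -4) - 19)) = 1/(740976579/18284664182 + (-40*(-4) - 19)) = 1/(740976579/18284664182 + (160 - 19)) = 1/(740976579/18284664182 + 141) = 1/(2578878626241/18284664182) = 18284664182/2578878626241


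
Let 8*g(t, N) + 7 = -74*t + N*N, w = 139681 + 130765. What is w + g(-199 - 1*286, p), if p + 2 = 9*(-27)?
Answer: 564869/2 ≈ 2.8243e+5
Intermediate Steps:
w = 270446
p = -245 (p = -2 + 9*(-27) = -2 - 243 = -245)
g(t, N) = -7/8 - 37*t/4 + N²/8 (g(t, N) = -7/8 + (-74*t + N*N)/8 = -7/8 + (-74*t + N²)/8 = -7/8 + (N² - 74*t)/8 = -7/8 + (-37*t/4 + N²/8) = -7/8 - 37*t/4 + N²/8)
w + g(-199 - 1*286, p) = 270446 + (-7/8 - 37*(-199 - 1*286)/4 + (⅛)*(-245)²) = 270446 + (-7/8 - 37*(-199 - 286)/4 + (⅛)*60025) = 270446 + (-7/8 - 37/4*(-485) + 60025/8) = 270446 + (-7/8 + 17945/4 + 60025/8) = 270446 + 23977/2 = 564869/2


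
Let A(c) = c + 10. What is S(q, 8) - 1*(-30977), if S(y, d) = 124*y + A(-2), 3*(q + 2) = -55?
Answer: 85391/3 ≈ 28464.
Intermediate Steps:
q = -61/3 (q = -2 + (⅓)*(-55) = -2 - 55/3 = -61/3 ≈ -20.333)
A(c) = 10 + c
S(y, d) = 8 + 124*y (S(y, d) = 124*y + (10 - 2) = 124*y + 8 = 8 + 124*y)
S(q, 8) - 1*(-30977) = (8 + 124*(-61/3)) - 1*(-30977) = (8 - 7564/3) + 30977 = -7540/3 + 30977 = 85391/3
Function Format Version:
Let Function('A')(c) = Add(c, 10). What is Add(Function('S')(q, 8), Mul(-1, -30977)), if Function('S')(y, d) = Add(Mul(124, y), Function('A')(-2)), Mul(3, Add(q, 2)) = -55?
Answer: Rational(85391, 3) ≈ 28464.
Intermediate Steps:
q = Rational(-61, 3) (q = Add(-2, Mul(Rational(1, 3), -55)) = Add(-2, Rational(-55, 3)) = Rational(-61, 3) ≈ -20.333)
Function('A')(c) = Add(10, c)
Function('S')(y, d) = Add(8, Mul(124, y)) (Function('S')(y, d) = Add(Mul(124, y), Add(10, -2)) = Add(Mul(124, y), 8) = Add(8, Mul(124, y)))
Add(Function('S')(q, 8), Mul(-1, -30977)) = Add(Add(8, Mul(124, Rational(-61, 3))), Mul(-1, -30977)) = Add(Add(8, Rational(-7564, 3)), 30977) = Add(Rational(-7540, 3), 30977) = Rational(85391, 3)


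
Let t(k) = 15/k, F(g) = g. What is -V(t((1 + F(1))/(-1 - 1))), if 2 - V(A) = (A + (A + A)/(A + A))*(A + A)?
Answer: 418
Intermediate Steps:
V(A) = 2 - 2*A*(1 + A) (V(A) = 2 - (A + (A + A)/(A + A))*(A + A) = 2 - (A + (2*A)/((2*A)))*2*A = 2 - (A + (2*A)*(1/(2*A)))*2*A = 2 - (A + 1)*2*A = 2 - (1 + A)*2*A = 2 - 2*A*(1 + A))
-V(t((1 + F(1))/(-1 - 1))) = -(2 - 30/((1 + 1)/(-1 - 1)) - 2*225*(-1 - 1)**2/(1 + 1)**2) = -(2 - 30/(2/(-2)) - 2*(15/((2/(-2))))**2) = -(2 - 30/(2*(-1/2)) - 2*(15/((2*(-1/2))))**2) = -(2 - 30/(-1) - 2*(15/(-1))**2) = -(2 - 30*(-1) - 2*(15*(-1))**2) = -(2 - 2*(-15) - 2*(-15)**2) = -(2 + 30 - 2*225) = -(2 + 30 - 450) = -1*(-418) = 418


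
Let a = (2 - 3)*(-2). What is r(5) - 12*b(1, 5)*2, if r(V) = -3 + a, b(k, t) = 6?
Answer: -145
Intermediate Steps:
a = 2 (a = -1*(-2) = 2)
r(V) = -1 (r(V) = -3 + 2 = -1)
r(5) - 12*b(1, 5)*2 = -1 - 72*2 = -1 - 12*12 = -1 - 144 = -145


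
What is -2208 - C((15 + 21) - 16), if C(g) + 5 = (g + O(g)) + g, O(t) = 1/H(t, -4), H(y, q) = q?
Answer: -8971/4 ≈ -2242.8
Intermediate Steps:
O(t) = -¼ (O(t) = 1/(-4) = -¼)
C(g) = -21/4 + 2*g (C(g) = -5 + ((g - ¼) + g) = -5 + ((-¼ + g) + g) = -5 + (-¼ + 2*g) = -21/4 + 2*g)
-2208 - C((15 + 21) - 16) = -2208 - (-21/4 + 2*((15 + 21) - 16)) = -2208 - (-21/4 + 2*(36 - 16)) = -2208 - (-21/4 + 2*20) = -2208 - (-21/4 + 40) = -2208 - 1*139/4 = -2208 - 139/4 = -8971/4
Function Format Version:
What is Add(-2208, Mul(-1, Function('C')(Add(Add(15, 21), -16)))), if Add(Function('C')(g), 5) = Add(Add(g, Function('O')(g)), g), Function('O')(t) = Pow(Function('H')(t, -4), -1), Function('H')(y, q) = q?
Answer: Rational(-8971, 4) ≈ -2242.8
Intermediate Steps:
Function('O')(t) = Rational(-1, 4) (Function('O')(t) = Pow(-4, -1) = Rational(-1, 4))
Function('C')(g) = Add(Rational(-21, 4), Mul(2, g)) (Function('C')(g) = Add(-5, Add(Add(g, Rational(-1, 4)), g)) = Add(-5, Add(Add(Rational(-1, 4), g), g)) = Add(-5, Add(Rational(-1, 4), Mul(2, g))) = Add(Rational(-21, 4), Mul(2, g)))
Add(-2208, Mul(-1, Function('C')(Add(Add(15, 21), -16)))) = Add(-2208, Mul(-1, Add(Rational(-21, 4), Mul(2, Add(Add(15, 21), -16))))) = Add(-2208, Mul(-1, Add(Rational(-21, 4), Mul(2, Add(36, -16))))) = Add(-2208, Mul(-1, Add(Rational(-21, 4), Mul(2, 20)))) = Add(-2208, Mul(-1, Add(Rational(-21, 4), 40))) = Add(-2208, Mul(-1, Rational(139, 4))) = Add(-2208, Rational(-139, 4)) = Rational(-8971, 4)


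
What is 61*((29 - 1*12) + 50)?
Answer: 4087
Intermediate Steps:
61*((29 - 1*12) + 50) = 61*((29 - 12) + 50) = 61*(17 + 50) = 61*67 = 4087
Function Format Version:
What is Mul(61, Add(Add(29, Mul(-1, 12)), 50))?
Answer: 4087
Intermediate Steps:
Mul(61, Add(Add(29, Mul(-1, 12)), 50)) = Mul(61, Add(Add(29, -12), 50)) = Mul(61, Add(17, 50)) = Mul(61, 67) = 4087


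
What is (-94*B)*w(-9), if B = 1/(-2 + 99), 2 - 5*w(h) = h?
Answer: -1034/485 ≈ -2.1320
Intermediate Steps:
w(h) = 2/5 - h/5
B = 1/97 ≈ 0.010309
(-94*B)*w(-9) = (-94*1/97)*(2/5 - 1/5*(-9)) = -94*(2/5 + 9/5)/97 = -94/97*11/5 = -1034/485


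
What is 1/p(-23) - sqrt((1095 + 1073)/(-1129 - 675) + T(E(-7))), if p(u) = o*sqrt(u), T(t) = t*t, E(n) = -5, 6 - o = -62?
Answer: -sqrt(4840583)/451 - I*sqrt(23)/1564 ≈ -4.8783 - 0.0030664*I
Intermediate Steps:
o = 68 (o = 6 - 1*(-62) = 6 + 62 = 68)
T(t) = t**2
p(u) = 68*sqrt(u)
1/p(-23) - sqrt((1095 + 1073)/(-1129 - 675) + T(E(-7))) = 1/(68*sqrt(-23)) - sqrt((1095 + 1073)/(-1129 - 675) + (-5)**2) = 1/(68*(I*sqrt(23))) - sqrt(2168/(-1804) + 25) = 1/(68*I*sqrt(23)) - sqrt(2168*(-1/1804) + 25) = -I*sqrt(23)/1564 - sqrt(-542/451 + 25) = -I*sqrt(23)/1564 - sqrt(10733/451) = -I*sqrt(23)/1564 - sqrt(4840583)/451 = -sqrt(4840583)/451 - I*sqrt(23)/1564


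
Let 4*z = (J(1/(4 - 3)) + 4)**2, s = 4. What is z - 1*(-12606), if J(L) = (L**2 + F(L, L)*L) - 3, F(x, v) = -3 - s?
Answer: 50449/4 ≈ 12612.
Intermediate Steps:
F(x, v) = -7 (F(x, v) = -3 - 1*4 = -3 - 4 = -7)
J(L) = -3 + L**2 - 7*L (J(L) = (L**2 - 7*L) - 3 = -3 + L**2 - 7*L)
z = 25/4 (z = ((-3 + (1/(4 - 3))**2 - 7/(4 - 3)) + 4)**2/4 = ((-3 + (1/1)**2 - 7/1) + 4)**2/4 = ((-3 + 1**2 - 7*1) + 4)**2/4 = ((-3 + 1 - 7) + 4)**2/4 = (-9 + 4)**2/4 = (1/4)*(-5)**2 = (1/4)*25 = 25/4 ≈ 6.2500)
z - 1*(-12606) = 25/4 - 1*(-12606) = 25/4 + 12606 = 50449/4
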